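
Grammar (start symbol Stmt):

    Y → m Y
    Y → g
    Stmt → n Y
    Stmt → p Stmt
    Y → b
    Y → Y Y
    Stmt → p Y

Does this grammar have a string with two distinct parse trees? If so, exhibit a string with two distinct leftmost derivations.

Witness: n b b b

Derivation 1: Stmt ⇒ n Y ⇒ n Y Y ⇒ n b Y ⇒ n b Y Y ⇒ n b b Y ⇒ n b b b
Derivation 2: Stmt ⇒ n Y ⇒ n Y Y ⇒ n Y Y Y ⇒ n b Y Y ⇒ n b b Y ⇒ n b b b

Two distinct leftmost derivations for the same string.

Ambiguous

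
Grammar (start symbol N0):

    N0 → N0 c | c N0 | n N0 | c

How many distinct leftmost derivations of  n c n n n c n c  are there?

1

Parse trees for n c n n n c n c:
  [N0 n [N0 c [N0 n [N0 n [N0 n [N0 c [N0 n [N0 c]]]]]]]]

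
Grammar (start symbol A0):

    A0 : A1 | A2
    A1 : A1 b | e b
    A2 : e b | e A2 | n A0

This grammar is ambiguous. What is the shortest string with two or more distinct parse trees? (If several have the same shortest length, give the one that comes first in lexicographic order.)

e b

length 2: e b has 2 parse trees

Two derivations of e b:
  A0 ⇒ A1 ⇒ e b
  A0 ⇒ A2 ⇒ e b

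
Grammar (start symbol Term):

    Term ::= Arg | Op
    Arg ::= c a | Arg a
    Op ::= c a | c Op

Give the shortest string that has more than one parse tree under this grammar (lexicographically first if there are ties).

length 2: c a has 2 parse trees

Two derivations of c a:
  Term ⇒ Arg ⇒ c a
  Term ⇒ Op ⇒ c a

c a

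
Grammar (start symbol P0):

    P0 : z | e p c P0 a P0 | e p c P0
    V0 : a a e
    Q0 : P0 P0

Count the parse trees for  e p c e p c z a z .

2

Parse trees for e p c e p c z a z:
  [P0 e p c [P0 e p c [P0 z]] a [P0 z]]
  [P0 e p c [P0 e p c [P0 z] a [P0 z]]]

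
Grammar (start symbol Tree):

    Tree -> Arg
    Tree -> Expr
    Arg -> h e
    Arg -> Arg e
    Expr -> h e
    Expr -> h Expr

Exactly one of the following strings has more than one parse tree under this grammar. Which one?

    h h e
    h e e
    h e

h e

h h e: 1 tree
h e e: 1 tree
h e: 2 trees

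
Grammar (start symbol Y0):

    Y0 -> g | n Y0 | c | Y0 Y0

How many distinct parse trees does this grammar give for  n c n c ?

Parse trees for n c n c:
  [Y0 n [Y0 [Y0 c] [Y0 n [Y0 c]]]]
  [Y0 [Y0 n [Y0 c]] [Y0 n [Y0 c]]]

2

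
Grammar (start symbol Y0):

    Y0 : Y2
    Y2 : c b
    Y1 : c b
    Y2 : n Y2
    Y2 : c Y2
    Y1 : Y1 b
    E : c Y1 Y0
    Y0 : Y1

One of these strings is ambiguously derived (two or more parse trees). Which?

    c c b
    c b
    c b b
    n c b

c b

c c b: 1 tree
c b: 2 trees
c b b: 1 tree
n c b: 1 tree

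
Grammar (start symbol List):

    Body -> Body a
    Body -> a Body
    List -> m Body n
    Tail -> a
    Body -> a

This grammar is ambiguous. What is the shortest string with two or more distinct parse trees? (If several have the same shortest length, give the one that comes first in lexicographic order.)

m a a n

length 3: no string has ≥2 trees
length 4: m a a n has 2 parse trees

Two derivations of m a a n:
  List ⇒ m Body n ⇒ m Body a n ⇒ m a a n
  List ⇒ m Body n ⇒ m a Body n ⇒ m a a n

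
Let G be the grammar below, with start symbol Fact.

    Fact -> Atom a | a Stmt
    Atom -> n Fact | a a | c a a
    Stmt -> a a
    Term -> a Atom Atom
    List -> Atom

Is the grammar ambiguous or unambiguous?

Witness: a a a

Derivation 1: Fact ⇒ Atom a ⇒ a a a
Derivation 2: Fact ⇒ a Stmt ⇒ a a a

Two distinct leftmost derivations for the same string.

Ambiguous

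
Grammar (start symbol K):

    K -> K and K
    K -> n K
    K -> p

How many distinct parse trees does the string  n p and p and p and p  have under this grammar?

Parse trees for n p and p and p and p (showing first 6 of 14):
  [K [K n [K p]] and [K [K p] and [K [K p] and [K p]]]]
  [K [K n [K p]] and [K [K [K p] and [K p]] and [K p]]]
  [K [K [K n [K p]] and [K p]] and [K [K p] and [K p]]]
  [K [K n [K [K p] and [K p]]] and [K [K p] and [K p]]]
  [K [K [K n [K p]] and [K [K p] and [K p]]] and [K p]]
  [K [K [K [K n [K p]] and [K p]] and [K p]] and [K p]]

14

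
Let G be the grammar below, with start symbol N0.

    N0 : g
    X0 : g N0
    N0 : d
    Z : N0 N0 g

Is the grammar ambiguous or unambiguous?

Unambiguous

Only N0 is reachable from N0; ignoring the rest: The reachable rules are right-linear with at most one rule per (nonterminal, next-terminal) pair. Each input token forces the next rule, so parsing is deterministic.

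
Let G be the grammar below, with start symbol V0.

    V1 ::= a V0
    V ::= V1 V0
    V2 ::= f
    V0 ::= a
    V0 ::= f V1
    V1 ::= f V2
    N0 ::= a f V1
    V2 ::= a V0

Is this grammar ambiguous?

Unambiguous

(V, N0 are unreachable from V0, so their rules don't affect L(V0).) Each reachable nonterminal has at most one production per leading terminal, and all productions are right-linear; the derivation is determined token-by-token.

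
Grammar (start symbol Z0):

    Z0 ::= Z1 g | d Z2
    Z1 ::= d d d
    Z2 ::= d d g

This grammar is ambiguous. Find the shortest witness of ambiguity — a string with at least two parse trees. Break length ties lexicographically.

length 4: d d d g has 2 parse trees

Two derivations of d d d g:
  Z0 ⇒ Z1 g ⇒ d d d g
  Z0 ⇒ d Z2 ⇒ d d d g

d d d g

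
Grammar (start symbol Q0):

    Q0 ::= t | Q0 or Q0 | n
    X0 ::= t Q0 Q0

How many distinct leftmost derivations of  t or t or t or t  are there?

5

Parse trees for t or t or t or t:
  [Q0 [Q0 t] or [Q0 [Q0 t] or [Q0 [Q0 t] or [Q0 t]]]]
  [Q0 [Q0 t] or [Q0 [Q0 [Q0 t] or [Q0 t]] or [Q0 t]]]
  [Q0 [Q0 [Q0 t] or [Q0 t]] or [Q0 [Q0 t] or [Q0 t]]]
  [Q0 [Q0 [Q0 t] or [Q0 [Q0 t] or [Q0 t]]] or [Q0 t]]
  [Q0 [Q0 [Q0 [Q0 t] or [Q0 t]] or [Q0 t]] or [Q0 t]]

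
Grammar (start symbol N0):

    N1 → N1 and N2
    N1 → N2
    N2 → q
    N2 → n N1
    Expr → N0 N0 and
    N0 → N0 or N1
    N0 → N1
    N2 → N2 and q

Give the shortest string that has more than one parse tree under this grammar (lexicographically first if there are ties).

length 1: no string has ≥2 trees
length 2: no string has ≥2 trees
length 3: q and q has 2 parse trees

Two derivations of q and q:
  N0 ⇒ N1 ⇒ N1 and N2 ⇒ N2 and N2 ⇒ q and N2 ⇒ q and q
  N0 ⇒ N1 ⇒ N2 ⇒ N2 and q ⇒ q and q

q and q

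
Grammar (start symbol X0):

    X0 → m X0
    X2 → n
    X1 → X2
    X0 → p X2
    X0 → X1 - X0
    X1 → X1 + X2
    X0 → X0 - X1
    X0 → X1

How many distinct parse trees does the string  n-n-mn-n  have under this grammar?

Parse trees for n-n-mn-n:
  [X0 [X1 [X2 n]] - [X0 [X1 [X2 n]] - [X0 m [X0 [X1 [X2 n]] - [X0 [X1 [X2 n]]]]]]]
  [X0 [X1 [X2 n]] - [X0 [X1 [X2 n]] - [X0 m [X0 [X0 [X1 [X2 n]]] - [X1 [X2 n]]]]]]
  [X0 [X1 [X2 n]] - [X0 [X1 [X2 n]] - [X0 [X0 m [X0 [X1 [X2 n]]]] - [X1 [X2 n]]]]]
  [X0 [X1 [X2 n]] - [X0 [X0 [X1 [X2 n]] - [X0 m [X0 [X1 [X2 n]]]]] - [X1 [X2 n]]]]
  [X0 [X0 [X1 [X2 n]] - [X0 [X1 [X2 n]] - [X0 m [X0 [X1 [X2 n]]]]]] - [X1 [X2 n]]]

5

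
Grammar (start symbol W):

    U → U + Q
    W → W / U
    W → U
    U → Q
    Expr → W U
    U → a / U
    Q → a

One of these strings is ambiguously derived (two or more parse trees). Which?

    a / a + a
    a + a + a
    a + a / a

a / a + a

a / a + a: 3 trees
a + a + a: 1 tree
a + a / a: 1 tree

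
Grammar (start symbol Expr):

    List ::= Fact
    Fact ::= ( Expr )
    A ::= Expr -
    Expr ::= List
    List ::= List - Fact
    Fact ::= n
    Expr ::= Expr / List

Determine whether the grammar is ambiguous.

Only Expr, List, Fact are reachable from Expr; ignoring the rest: The grammar is stratified — Expr handles '/' (left-recursive), List handles '-', Fact atoms. Each operator has a fixed associativity and precedence level, so every string has one parse.

Unambiguous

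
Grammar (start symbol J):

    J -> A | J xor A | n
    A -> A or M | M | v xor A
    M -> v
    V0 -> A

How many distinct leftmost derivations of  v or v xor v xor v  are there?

Parse trees for v or v xor v xor v:
  [J [J [A [A [M v]] or [M v]]] xor [A v xor [A [M v]]]]
  [J [J [J [A [A [M v]] or [M v]]] xor [A [M v]]] xor [A [M v]]]

2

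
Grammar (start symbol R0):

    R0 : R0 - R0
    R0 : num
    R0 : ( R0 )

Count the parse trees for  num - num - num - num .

Parse trees for num - num - num - num:
  [R0 [R0 num] - [R0 [R0 num] - [R0 [R0 num] - [R0 num]]]]
  [R0 [R0 num] - [R0 [R0 [R0 num] - [R0 num]] - [R0 num]]]
  [R0 [R0 [R0 num] - [R0 num]] - [R0 [R0 num] - [R0 num]]]
  [R0 [R0 [R0 num] - [R0 [R0 num] - [R0 num]]] - [R0 num]]
  [R0 [R0 [R0 [R0 num] - [R0 num]] - [R0 num]] - [R0 num]]

5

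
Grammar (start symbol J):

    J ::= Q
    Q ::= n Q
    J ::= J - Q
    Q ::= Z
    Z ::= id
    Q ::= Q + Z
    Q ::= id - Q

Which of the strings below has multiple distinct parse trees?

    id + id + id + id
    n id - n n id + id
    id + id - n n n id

id + id + id + id: 1 tree
n id - n n id + id: 8 trees
id + id - n n n id: 1 tree

n id - n n id + id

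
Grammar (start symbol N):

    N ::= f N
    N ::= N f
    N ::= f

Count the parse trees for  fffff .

16

Parse trees for fffff (showing first 6 of 16):
  [N f [N f [N f [N f [N f]]]]]
  [N f [N f [N f [N [N f] f]]]]
  [N f [N f [N [N f [N f]] f]]]
  [N f [N f [N [N [N f] f] f]]]
  [N f [N [N f [N f [N f]]] f]]
  [N f [N [N f [N [N f] f]] f]]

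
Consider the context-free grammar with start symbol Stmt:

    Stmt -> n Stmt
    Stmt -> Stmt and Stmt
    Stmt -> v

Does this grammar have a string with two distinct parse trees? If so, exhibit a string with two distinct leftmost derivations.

Witness: n v and v

Derivation 1: Stmt ⇒ n Stmt ⇒ n Stmt and Stmt ⇒ n v and Stmt ⇒ n v and v
Derivation 2: Stmt ⇒ Stmt and Stmt ⇒ n Stmt and Stmt ⇒ n v and Stmt ⇒ n v and v

Two distinct leftmost derivations for the same string.

Ambiguous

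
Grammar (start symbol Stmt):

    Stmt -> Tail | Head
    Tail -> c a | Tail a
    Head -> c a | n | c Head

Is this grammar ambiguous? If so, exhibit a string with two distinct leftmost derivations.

Ambiguous

Witness: c a

Derivation 1: Stmt ⇒ Tail ⇒ c a
Derivation 2: Stmt ⇒ Head ⇒ c a

Two distinct leftmost derivations for the same string.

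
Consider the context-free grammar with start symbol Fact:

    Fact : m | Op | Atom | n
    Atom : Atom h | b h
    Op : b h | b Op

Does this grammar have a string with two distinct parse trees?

Witness: b h

Derivation 1: Fact ⇒ Op ⇒ b h
Derivation 2: Fact ⇒ Atom ⇒ b h

Two distinct leftmost derivations for the same string.

Ambiguous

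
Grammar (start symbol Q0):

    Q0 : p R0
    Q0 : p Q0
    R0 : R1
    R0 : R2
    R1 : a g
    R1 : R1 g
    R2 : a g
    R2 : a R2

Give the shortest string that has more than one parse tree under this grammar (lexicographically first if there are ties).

p a g

length 3: p a g has 2 parse trees

Two derivations of p a g:
  Q0 ⇒ p R0 ⇒ p R1 ⇒ p a g
  Q0 ⇒ p R0 ⇒ p R2 ⇒ p a g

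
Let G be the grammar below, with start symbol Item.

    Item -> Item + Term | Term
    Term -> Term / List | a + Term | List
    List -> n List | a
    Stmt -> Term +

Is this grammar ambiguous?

Ambiguous

Witness: a + a

Derivation 1: Item ⇒ Item + Term ⇒ Term + Term ⇒ List + Term ⇒ a + Term ⇒ a + List ⇒ a + a
Derivation 2: Item ⇒ Term ⇒ a + Term ⇒ a + List ⇒ a + a

Two distinct leftmost derivations for the same string.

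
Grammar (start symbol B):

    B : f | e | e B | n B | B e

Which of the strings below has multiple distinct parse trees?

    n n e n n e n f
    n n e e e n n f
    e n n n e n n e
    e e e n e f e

n n e n n e n f: 1 tree
n n e e e n n f: 1 tree
e n n n e n n e: 1 tree
e e e n e f e: 6 trees

e e e n e f e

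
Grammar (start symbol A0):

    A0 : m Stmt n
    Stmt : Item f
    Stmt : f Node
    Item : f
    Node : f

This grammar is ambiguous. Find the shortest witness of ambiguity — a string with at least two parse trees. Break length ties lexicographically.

m f f n

length 4: m f f n has 2 parse trees

Two derivations of m f f n:
  A0 ⇒ m Stmt n ⇒ m Item f n ⇒ m f f n
  A0 ⇒ m Stmt n ⇒ m f Node n ⇒ m f f n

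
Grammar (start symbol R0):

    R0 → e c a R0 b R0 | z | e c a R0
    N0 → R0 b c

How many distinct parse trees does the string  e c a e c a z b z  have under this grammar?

Parse trees for e c a e c a z b z:
  [R0 e c a [R0 e c a [R0 z]] b [R0 z]]
  [R0 e c a [R0 e c a [R0 z] b [R0 z]]]

2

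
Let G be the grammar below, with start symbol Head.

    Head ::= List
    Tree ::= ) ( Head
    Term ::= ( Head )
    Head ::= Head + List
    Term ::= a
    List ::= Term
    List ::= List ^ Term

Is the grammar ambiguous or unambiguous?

(Tree is unreachable from Head, so its rules don't affect L(Head).) The grammar is stratified — Head handles '+' (left-recursive), List handles '^', Term atoms. Each operator has a fixed associativity and precedence level, so every string has one parse.

Unambiguous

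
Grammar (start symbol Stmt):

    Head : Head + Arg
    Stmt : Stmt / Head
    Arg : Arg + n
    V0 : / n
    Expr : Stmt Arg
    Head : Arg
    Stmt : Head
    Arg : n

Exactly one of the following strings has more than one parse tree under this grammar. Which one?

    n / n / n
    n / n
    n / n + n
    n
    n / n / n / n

n / n + n

n / n / n: 1 tree
n / n: 1 tree
n / n + n: 2 trees
n: 1 tree
n / n / n / n: 1 tree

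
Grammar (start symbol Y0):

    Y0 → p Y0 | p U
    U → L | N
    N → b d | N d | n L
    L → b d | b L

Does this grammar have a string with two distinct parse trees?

Witness: p b d

Derivation 1: Y0 ⇒ p U ⇒ p L ⇒ p b d
Derivation 2: Y0 ⇒ p U ⇒ p N ⇒ p b d

Two distinct leftmost derivations for the same string.

Ambiguous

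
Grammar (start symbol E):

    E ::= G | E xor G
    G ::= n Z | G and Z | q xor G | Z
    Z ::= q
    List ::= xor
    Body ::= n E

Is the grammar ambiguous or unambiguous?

Ambiguous

Witness: q xor q

Derivation 1: E ⇒ G ⇒ q xor G ⇒ q xor Z ⇒ q xor q
Derivation 2: E ⇒ E xor G ⇒ G xor G ⇒ Z xor G ⇒ q xor G ⇒ q xor Z ⇒ q xor q

Two distinct leftmost derivations for the same string.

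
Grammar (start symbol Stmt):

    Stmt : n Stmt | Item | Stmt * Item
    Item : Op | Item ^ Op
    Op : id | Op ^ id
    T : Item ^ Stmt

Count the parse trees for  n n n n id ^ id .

Parse trees for n n n n id ^ id:
  [Stmt n [Stmt n [Stmt n [Stmt n [Stmt [Item [Op [Op id] ^ id]]]]]]]
  [Stmt n [Stmt n [Stmt n [Stmt n [Stmt [Item [Item [Op id]] ^ [Op id]]]]]]]

2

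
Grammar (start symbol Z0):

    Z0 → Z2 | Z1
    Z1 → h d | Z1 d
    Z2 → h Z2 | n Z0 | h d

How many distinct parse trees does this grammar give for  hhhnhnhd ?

Parse trees for hhhnhnhd:
  [Z0 [Z2 h [Z2 h [Z2 h [Z2 n [Z0 [Z2 h [Z2 n [Z0 [Z2 h d]]]]]]]]]]
  [Z0 [Z2 h [Z2 h [Z2 h [Z2 n [Z0 [Z2 h [Z2 n [Z0 [Z1 h d]]]]]]]]]]

2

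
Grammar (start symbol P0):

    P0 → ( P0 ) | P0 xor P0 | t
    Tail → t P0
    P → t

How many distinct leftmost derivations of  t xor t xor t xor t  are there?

Parse trees for t xor t xor t xor t:
  [P0 [P0 t] xor [P0 [P0 t] xor [P0 [P0 t] xor [P0 t]]]]
  [P0 [P0 t] xor [P0 [P0 [P0 t] xor [P0 t]] xor [P0 t]]]
  [P0 [P0 [P0 t] xor [P0 t]] xor [P0 [P0 t] xor [P0 t]]]
  [P0 [P0 [P0 t] xor [P0 [P0 t] xor [P0 t]]] xor [P0 t]]
  [P0 [P0 [P0 [P0 t] xor [P0 t]] xor [P0 t]] xor [P0 t]]

5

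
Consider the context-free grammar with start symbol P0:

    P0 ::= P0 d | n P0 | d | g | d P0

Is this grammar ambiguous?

Witness: d d

Derivation 1: P0 ⇒ P0 d ⇒ d d
Derivation 2: P0 ⇒ d P0 ⇒ d d

Two distinct leftmost derivations for the same string.

Ambiguous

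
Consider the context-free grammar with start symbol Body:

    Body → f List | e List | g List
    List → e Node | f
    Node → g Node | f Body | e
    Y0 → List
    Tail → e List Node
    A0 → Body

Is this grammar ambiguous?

Unambiguous

(Y0, Tail, A0 are unreachable from Body, so their rules don't affect L(Body).) The reachable rules are right-linear with at most one rule per (nonterminal, next-terminal) pair. Each input token forces the next rule, so parsing is deterministic.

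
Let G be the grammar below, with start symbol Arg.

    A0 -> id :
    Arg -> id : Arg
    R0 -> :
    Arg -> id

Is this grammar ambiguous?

Unambiguous

(A0, R0 are unreachable from Arg, so their rules don't affect L(Arg).) Right-recursive list with a separator: after each atom, whether the separator follows determines the rule. One parse per string.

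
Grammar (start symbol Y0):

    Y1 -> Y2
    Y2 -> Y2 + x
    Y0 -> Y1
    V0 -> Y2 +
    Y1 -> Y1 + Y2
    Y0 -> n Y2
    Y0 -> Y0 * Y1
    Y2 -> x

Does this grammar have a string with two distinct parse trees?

Witness: x + x

Derivation 1: Y0 ⇒ Y1 ⇒ Y2 ⇒ Y2 + x ⇒ x + x
Derivation 2: Y0 ⇒ Y1 ⇒ Y1 + Y2 ⇒ Y2 + Y2 ⇒ x + Y2 ⇒ x + x

Two distinct leftmost derivations for the same string.

Ambiguous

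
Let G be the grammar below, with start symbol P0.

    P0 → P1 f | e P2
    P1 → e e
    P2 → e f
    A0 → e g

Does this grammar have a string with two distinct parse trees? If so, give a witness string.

Witness: e e f

Derivation 1: P0 ⇒ P1 f ⇒ e e f
Derivation 2: P0 ⇒ e P2 ⇒ e e f

Two distinct leftmost derivations for the same string.

Ambiguous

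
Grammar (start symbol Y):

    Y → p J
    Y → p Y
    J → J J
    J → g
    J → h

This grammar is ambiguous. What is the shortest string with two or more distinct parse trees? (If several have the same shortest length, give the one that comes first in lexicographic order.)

p g g g

length 2: no string has ≥2 trees
length 3: no string has ≥2 trees
length 4: p g g g has 2 parse trees

Two derivations of p g g g:
  Y ⇒ p J ⇒ p J J ⇒ p J J J ⇒ p g J J ⇒ p g g J ⇒ p g g g
  Y ⇒ p J ⇒ p J J ⇒ p g J ⇒ p g J J ⇒ p g g J ⇒ p g g g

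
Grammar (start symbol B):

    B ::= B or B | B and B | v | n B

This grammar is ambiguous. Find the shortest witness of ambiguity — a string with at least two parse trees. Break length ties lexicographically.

n v and v

length 1: no string has ≥2 trees
length 2: no string has ≥2 trees
length 3: no string has ≥2 trees
length 4: n v and v has 2 parse trees

Two derivations of n v and v:
  B ⇒ B and B ⇒ n B and B ⇒ n v and B ⇒ n v and v
  B ⇒ n B ⇒ n B and B ⇒ n v and B ⇒ n v and v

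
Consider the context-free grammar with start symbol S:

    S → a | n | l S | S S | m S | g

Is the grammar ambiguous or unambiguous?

Ambiguous

Witness: a a a

Derivation 1: S ⇒ S S ⇒ a S ⇒ a S S ⇒ a a S ⇒ a a a
Derivation 2: S ⇒ S S ⇒ S S S ⇒ a S S ⇒ a a S ⇒ a a a

Two distinct leftmost derivations for the same string.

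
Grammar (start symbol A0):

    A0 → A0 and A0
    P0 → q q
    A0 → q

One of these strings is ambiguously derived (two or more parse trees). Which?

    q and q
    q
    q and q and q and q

q and q: 1 tree
q: 1 tree
q and q and q and q: 5 trees

q and q and q and q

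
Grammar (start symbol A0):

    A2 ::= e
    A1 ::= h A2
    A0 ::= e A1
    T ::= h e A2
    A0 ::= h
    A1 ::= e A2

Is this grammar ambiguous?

Unambiguous

(T is unreachable from A0, so its rules don't affect L(A0).) Each reachable nonterminal has at most one production per leading terminal, and all productions are right-linear; the derivation is determined token-by-token.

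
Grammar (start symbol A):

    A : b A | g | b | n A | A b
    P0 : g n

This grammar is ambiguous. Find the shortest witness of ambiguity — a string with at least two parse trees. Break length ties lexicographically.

b b

length 1: no string has ≥2 trees
length 2: b b has 2 parse trees

Two derivations of b b:
  A ⇒ b A ⇒ b b
  A ⇒ A b ⇒ b b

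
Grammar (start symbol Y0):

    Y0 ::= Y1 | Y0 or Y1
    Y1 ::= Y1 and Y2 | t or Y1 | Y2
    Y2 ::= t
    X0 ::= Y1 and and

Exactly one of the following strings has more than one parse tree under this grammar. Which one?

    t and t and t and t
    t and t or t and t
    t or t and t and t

t and t and t and t: 1 tree
t and t or t and t: 1 tree
t or t and t and t: 4 trees

t or t and t and t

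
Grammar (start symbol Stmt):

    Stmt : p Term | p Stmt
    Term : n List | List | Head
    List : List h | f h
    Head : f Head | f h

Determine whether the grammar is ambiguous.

Witness: p f h

Derivation 1: Stmt ⇒ p Term ⇒ p List ⇒ p f h
Derivation 2: Stmt ⇒ p Term ⇒ p Head ⇒ p f h

Two distinct leftmost derivations for the same string.

Ambiguous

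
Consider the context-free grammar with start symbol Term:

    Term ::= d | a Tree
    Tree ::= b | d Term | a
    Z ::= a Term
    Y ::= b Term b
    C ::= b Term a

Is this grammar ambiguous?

Only Term, Tree are reachable from Term; ignoring the rest: Each reachable nonterminal has at most one production per leading terminal, and all productions are right-linear; the derivation is determined token-by-token.

Unambiguous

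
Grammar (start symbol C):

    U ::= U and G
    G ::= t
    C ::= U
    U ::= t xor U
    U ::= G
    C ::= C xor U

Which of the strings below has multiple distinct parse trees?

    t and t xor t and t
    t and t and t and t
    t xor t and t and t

t and t xor t and t: 1 tree
t and t and t and t: 1 tree
t xor t and t and t: 4 trees

t xor t and t and t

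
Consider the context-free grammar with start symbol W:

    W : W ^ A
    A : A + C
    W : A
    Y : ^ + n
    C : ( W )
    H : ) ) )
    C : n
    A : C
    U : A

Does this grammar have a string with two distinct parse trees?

Unambiguous

(H, Y, U are unreachable from W, so their rules don't affect L(W).) W → W ^ A | A  ;  A → A + C | C  — a left-associative chain with C at the bottom. Each string factors uniquely by precedence.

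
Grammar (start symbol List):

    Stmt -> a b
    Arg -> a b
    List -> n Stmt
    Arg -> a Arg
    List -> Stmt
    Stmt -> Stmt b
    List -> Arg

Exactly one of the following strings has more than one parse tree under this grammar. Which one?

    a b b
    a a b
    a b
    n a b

a b

a b b: 1 tree
a a b: 1 tree
a b: 2 trees
n a b: 1 tree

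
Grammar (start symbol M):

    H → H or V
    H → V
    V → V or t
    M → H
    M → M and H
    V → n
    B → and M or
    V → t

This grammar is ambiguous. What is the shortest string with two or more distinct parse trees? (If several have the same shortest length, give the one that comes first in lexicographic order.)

n or t

length 1: no string has ≥2 trees
length 3: n or t has 2 parse trees

Two derivations of n or t:
  M ⇒ H ⇒ H or V ⇒ V or V ⇒ n or V ⇒ n or t
  M ⇒ H ⇒ V ⇒ V or t ⇒ n or t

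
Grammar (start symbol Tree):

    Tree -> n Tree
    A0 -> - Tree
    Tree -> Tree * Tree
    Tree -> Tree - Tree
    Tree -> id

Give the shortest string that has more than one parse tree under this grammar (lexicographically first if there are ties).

length 1: no string has ≥2 trees
length 2: no string has ≥2 trees
length 3: no string has ≥2 trees
length 4: n id * id has 2 parse trees

Two derivations of n id * id:
  Tree ⇒ n Tree ⇒ n Tree * Tree ⇒ n id * Tree ⇒ n id * id
  Tree ⇒ Tree * Tree ⇒ n Tree * Tree ⇒ n id * Tree ⇒ n id * id

n id * id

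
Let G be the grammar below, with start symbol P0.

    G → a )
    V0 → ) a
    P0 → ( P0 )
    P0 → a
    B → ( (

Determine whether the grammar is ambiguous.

Only P0 is reachable from P0; ignoring the rest: L(P0) is { openⁿ atom closeⁿ : n ≥ 0 }. The bracket depth fixes n, and the derivation is forced at every step.

Unambiguous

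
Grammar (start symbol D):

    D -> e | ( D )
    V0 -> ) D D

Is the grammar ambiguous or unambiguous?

Unambiguous

Only D is reachable from D; ignoring the rest: L(D) is { openⁿ atom closeⁿ : n ≥ 0 }. The bracket depth fixes n, and the derivation is forced at every step.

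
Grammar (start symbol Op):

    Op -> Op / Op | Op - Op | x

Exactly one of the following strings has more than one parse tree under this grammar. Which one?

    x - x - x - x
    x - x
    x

x - x - x - x

x - x - x - x: 5 trees
x - x: 1 tree
x: 1 tree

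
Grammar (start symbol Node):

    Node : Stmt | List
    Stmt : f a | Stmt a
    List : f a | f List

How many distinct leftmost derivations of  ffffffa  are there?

Parse trees for ffffffa:
  [Node [List f [List f [List f [List f [List f [List f a]]]]]]]

1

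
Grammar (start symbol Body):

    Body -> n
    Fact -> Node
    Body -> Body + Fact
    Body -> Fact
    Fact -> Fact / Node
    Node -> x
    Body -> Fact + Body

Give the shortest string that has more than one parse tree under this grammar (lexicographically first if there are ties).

length 1: no string has ≥2 trees
length 3: x + x has 2 parse trees

Two derivations of x + x:
  Body ⇒ Body + Fact ⇒ Fact + Fact ⇒ Node + Fact ⇒ x + Fact ⇒ x + Node ⇒ x + x
  Body ⇒ Fact + Body ⇒ Node + Body ⇒ x + Body ⇒ x + Fact ⇒ x + Node ⇒ x + x

x + x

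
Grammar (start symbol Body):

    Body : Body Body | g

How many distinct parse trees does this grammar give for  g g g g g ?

Parse trees for g g g g g (showing first 6 of 14):
  [Body [Body g] [Body [Body g] [Body [Body g] [Body [Body g] [Body g]]]]]
  [Body [Body g] [Body [Body g] [Body [Body [Body g] [Body g]] [Body g]]]]
  [Body [Body g] [Body [Body [Body g] [Body g]] [Body [Body g] [Body g]]]]
  [Body [Body g] [Body [Body [Body g] [Body [Body g] [Body g]]] [Body g]]]
  [Body [Body g] [Body [Body [Body [Body g] [Body g]] [Body g]] [Body g]]]
  [Body [Body [Body g] [Body g]] [Body [Body g] [Body [Body g] [Body g]]]]

14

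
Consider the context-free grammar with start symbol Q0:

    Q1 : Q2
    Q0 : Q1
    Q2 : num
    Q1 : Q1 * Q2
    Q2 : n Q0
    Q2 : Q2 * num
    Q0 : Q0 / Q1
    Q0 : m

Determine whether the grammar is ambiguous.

Ambiguous

Witness: num * num

Derivation 1: Q0 ⇒ Q1 ⇒ Q2 ⇒ Q2 * num ⇒ num * num
Derivation 2: Q0 ⇒ Q1 ⇒ Q1 * Q2 ⇒ Q2 * Q2 ⇒ num * Q2 ⇒ num * num

Two distinct leftmost derivations for the same string.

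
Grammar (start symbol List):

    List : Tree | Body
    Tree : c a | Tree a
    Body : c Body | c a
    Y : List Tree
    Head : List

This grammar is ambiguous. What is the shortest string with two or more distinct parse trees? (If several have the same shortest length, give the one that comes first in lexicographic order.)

c a

length 2: c a has 2 parse trees

Two derivations of c a:
  List ⇒ Tree ⇒ c a
  List ⇒ Body ⇒ c a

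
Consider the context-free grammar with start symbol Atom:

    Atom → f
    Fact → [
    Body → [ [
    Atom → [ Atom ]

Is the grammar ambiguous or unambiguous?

Unambiguous

(Fact, Body are unreachable from Atom, so their rules don't affect L(Atom).) Each string is a nest of matched brackets around a single atom. An opening bracket forces the recursive rule; an atom forces the base rule.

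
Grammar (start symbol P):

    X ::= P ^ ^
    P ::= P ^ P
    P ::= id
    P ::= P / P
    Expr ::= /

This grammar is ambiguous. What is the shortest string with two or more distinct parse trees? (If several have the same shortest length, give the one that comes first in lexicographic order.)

length 1: no string has ≥2 trees
length 3: no string has ≥2 trees
length 5: id / id / id has 2 parse trees

Two derivations of id / id / id:
  P ⇒ P / P ⇒ id / P ⇒ id / P / P ⇒ id / id / P ⇒ id / id / id
  P ⇒ P / P ⇒ P / P / P ⇒ id / P / P ⇒ id / id / P ⇒ id / id / id

id / id / id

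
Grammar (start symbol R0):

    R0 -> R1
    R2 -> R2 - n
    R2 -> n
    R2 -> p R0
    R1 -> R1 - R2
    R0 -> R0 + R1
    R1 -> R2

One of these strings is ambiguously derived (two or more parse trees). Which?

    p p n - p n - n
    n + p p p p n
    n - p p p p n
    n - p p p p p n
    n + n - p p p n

p p n - p n - n: 18 trees
n + p p p p n: 1 tree
n - p p p p n: 1 tree
n - p p p p p n: 1 tree
n + n - p p p n: 1 tree

p p n - p n - n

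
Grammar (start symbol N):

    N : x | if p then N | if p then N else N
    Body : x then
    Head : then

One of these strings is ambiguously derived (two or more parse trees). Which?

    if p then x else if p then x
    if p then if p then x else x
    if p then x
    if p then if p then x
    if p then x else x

if p then x else if p then x: 1 tree
if p then if p then x else x: 2 trees
if p then x: 1 tree
if p then if p then x: 1 tree
if p then x else x: 1 tree

if p then if p then x else x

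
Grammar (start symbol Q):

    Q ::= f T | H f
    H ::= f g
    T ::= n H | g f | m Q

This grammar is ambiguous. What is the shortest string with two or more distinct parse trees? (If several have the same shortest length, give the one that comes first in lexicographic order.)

f g f

length 3: f g f has 2 parse trees

Two derivations of f g f:
  Q ⇒ f T ⇒ f g f
  Q ⇒ H f ⇒ f g f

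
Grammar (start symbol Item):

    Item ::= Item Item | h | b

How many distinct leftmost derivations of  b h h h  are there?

Parse trees for b h h h:
  [Item [Item b] [Item [Item h] [Item [Item h] [Item h]]]]
  [Item [Item b] [Item [Item [Item h] [Item h]] [Item h]]]
  [Item [Item [Item b] [Item h]] [Item [Item h] [Item h]]]
  [Item [Item [Item b] [Item [Item h] [Item h]]] [Item h]]
  [Item [Item [Item [Item b] [Item h]] [Item h]] [Item h]]

5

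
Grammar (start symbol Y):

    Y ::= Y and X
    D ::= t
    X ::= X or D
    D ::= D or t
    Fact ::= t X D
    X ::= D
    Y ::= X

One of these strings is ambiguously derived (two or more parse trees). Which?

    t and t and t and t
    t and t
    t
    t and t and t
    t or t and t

t and t and t and t: 1 tree
t and t: 1 tree
t: 1 tree
t and t and t: 1 tree
t or t and t: 2 trees

t or t and t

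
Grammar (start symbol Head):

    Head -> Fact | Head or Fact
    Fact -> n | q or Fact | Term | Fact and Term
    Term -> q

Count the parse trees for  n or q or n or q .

2

Parse trees for n or q or n or q:
  [Head [Head [Head [Fact n]] or [Fact q or [Fact n]]] or [Fact [Term q]]]
  [Head [Head [Head [Head [Fact n]] or [Fact [Term q]]] or [Fact n]] or [Fact [Term q]]]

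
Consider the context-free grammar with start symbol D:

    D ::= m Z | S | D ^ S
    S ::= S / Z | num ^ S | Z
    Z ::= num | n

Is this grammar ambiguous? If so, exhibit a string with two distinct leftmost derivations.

Ambiguous

Witness: num ^ n

Derivation 1: D ⇒ S ⇒ num ^ S ⇒ num ^ Z ⇒ num ^ n
Derivation 2: D ⇒ D ^ S ⇒ S ^ S ⇒ Z ^ S ⇒ num ^ S ⇒ num ^ Z ⇒ num ^ n

Two distinct leftmost derivations for the same string.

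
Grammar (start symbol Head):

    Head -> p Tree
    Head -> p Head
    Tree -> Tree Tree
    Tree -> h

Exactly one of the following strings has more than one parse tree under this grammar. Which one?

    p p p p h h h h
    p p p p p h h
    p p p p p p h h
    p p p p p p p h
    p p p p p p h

p p p p h h h h

p p p p h h h h: 5 trees
p p p p p h h: 1 tree
p p p p p p h h: 1 tree
p p p p p p p h: 1 tree
p p p p p p h: 1 tree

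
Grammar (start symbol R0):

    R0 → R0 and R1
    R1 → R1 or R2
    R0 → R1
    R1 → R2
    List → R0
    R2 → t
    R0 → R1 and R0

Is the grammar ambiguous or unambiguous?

Ambiguous

Witness: t and t

Derivation 1: R0 ⇒ R0 and R1 ⇒ R1 and R1 ⇒ R2 and R1 ⇒ t and R1 ⇒ t and R2 ⇒ t and t
Derivation 2: R0 ⇒ R1 and R0 ⇒ R2 and R0 ⇒ t and R0 ⇒ t and R1 ⇒ t and R2 ⇒ t and t

Two distinct leftmost derivations for the same string.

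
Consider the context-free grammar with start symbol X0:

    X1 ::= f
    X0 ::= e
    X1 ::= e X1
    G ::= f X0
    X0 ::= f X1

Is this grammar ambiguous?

Unambiguous

(G is unreachable from X0, so its rules don't affect L(X0).) The reachable rules are right-linear with at most one rule per (nonterminal, next-terminal) pair. Each input token forces the next rule, so parsing is deterministic.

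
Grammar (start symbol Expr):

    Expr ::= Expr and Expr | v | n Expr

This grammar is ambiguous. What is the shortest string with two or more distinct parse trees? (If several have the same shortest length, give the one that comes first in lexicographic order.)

length 1: no string has ≥2 trees
length 2: no string has ≥2 trees
length 3: no string has ≥2 trees
length 4: n v and v has 2 parse trees

Two derivations of n v and v:
  Expr ⇒ Expr and Expr ⇒ n Expr and Expr ⇒ n v and Expr ⇒ n v and v
  Expr ⇒ n Expr ⇒ n Expr and Expr ⇒ n v and Expr ⇒ n v and v

n v and v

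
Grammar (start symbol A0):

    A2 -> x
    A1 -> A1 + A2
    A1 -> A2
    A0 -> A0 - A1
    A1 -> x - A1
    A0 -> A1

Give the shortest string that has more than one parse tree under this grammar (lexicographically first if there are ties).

length 1: no string has ≥2 trees
length 3: x - x has 2 parse trees

Two derivations of x - x:
  A0 ⇒ A0 - A1 ⇒ A1 - A1 ⇒ A2 - A1 ⇒ x - A1 ⇒ x - A2 ⇒ x - x
  A0 ⇒ A1 ⇒ x - A1 ⇒ x - A2 ⇒ x - x

x - x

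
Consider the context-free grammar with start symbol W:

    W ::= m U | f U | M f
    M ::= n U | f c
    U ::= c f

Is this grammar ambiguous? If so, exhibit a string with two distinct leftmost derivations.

Ambiguous

Witness: f c f

Derivation 1: W ⇒ f U ⇒ f c f
Derivation 2: W ⇒ M f ⇒ f c f

Two distinct leftmost derivations for the same string.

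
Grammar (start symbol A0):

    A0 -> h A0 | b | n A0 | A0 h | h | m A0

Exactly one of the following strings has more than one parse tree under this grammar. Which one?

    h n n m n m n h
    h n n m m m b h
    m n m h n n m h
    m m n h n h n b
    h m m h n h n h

h n n m m m b h

h n n m n m n h: 1 tree
h n n m m m b h: 7 trees
m n m h n n m h: 1 tree
m m n h n h n b: 1 tree
h m m h n h n h: 1 tree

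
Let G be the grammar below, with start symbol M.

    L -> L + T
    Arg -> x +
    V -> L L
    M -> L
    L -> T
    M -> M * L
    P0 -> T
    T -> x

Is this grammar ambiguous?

Unambiguous

Only M, L, T are reachable from M; ignoring the rest: M → M * L | L  ;  L → L + T | T  — a left-associative chain with T at the bottom. Each string factors uniquely by precedence.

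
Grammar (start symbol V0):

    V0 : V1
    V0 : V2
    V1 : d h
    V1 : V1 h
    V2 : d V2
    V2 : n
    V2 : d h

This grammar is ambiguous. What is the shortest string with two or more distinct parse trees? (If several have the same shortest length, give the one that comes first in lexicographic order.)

d h

length 1: no string has ≥2 trees
length 2: d h has 2 parse trees

Two derivations of d h:
  V0 ⇒ V1 ⇒ d h
  V0 ⇒ V2 ⇒ d h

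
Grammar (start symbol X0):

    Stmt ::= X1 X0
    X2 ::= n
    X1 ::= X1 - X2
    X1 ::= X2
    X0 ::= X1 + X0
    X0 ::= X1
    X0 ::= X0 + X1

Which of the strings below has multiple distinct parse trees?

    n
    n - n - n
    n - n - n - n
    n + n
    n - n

n: 1 tree
n - n - n: 1 tree
n - n - n - n: 1 tree
n + n: 2 trees
n - n: 1 tree

n + n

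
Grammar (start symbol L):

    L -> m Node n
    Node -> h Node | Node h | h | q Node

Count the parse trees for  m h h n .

Parse trees for m h h n:
  [L m [Node h [Node h]] n]
  [L m [Node [Node h] h] n]

2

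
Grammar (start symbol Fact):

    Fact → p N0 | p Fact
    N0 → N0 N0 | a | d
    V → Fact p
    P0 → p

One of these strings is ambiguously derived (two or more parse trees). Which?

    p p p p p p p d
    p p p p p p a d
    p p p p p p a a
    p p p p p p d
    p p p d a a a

p p p p p p p d: 1 tree
p p p p p p a d: 1 tree
p p p p p p a a: 1 tree
p p p p p p d: 1 tree
p p p d a a a: 5 trees

p p p d a a a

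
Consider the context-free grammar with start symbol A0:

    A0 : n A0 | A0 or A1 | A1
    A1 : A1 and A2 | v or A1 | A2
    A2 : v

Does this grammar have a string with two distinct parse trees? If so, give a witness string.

Witness: v or v

Derivation 1: A0 ⇒ A0 or A1 ⇒ A1 or A1 ⇒ A2 or A1 ⇒ v or A1 ⇒ v or A2 ⇒ v or v
Derivation 2: A0 ⇒ A1 ⇒ v or A1 ⇒ v or A2 ⇒ v or v

Two distinct leftmost derivations for the same string.

Ambiguous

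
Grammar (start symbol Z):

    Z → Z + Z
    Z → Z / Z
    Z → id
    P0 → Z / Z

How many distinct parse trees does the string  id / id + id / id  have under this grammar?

Parse trees for id / id + id / id:
  [Z [Z [Z id] / [Z id]] + [Z [Z id] / [Z id]]]
  [Z [Z id] / [Z [Z id] + [Z [Z id] / [Z id]]]]
  [Z [Z id] / [Z [Z [Z id] + [Z id]] / [Z id]]]
  [Z [Z [Z [Z id] / [Z id]] + [Z id]] / [Z id]]
  [Z [Z [Z id] / [Z [Z id] + [Z id]]] / [Z id]]

5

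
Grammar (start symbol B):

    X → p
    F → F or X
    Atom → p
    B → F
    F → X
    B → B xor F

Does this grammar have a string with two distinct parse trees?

Unambiguous

(Atom is unreachable from B, so its rules don't affect L(B).) B → B xor F | F  ;  F → F or X | X  — a left-associative chain with X at the bottom. Each string factors uniquely by precedence.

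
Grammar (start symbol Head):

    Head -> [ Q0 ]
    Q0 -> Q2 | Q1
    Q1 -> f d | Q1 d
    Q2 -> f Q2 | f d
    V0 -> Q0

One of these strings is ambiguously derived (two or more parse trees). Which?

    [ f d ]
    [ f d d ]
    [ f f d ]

[ f d ]: 2 trees
[ f d d ]: 1 tree
[ f f d ]: 1 tree

[ f d ]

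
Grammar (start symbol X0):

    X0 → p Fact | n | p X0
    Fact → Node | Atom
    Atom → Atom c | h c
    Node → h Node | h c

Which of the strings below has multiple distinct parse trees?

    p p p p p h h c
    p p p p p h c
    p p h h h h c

p p p p p h h c: 1 tree
p p p p p h c: 2 trees
p p h h h h c: 1 tree

p p p p p h c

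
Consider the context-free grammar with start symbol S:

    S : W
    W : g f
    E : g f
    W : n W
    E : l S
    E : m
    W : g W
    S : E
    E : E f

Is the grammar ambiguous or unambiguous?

Witness: g f

Derivation 1: S ⇒ W ⇒ g f
Derivation 2: S ⇒ E ⇒ g f

Two distinct leftmost derivations for the same string.

Ambiguous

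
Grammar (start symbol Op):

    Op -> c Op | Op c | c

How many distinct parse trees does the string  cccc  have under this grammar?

8

Parse trees for cccc:
  [Op c [Op c [Op c [Op c]]]]
  [Op c [Op c [Op [Op c] c]]]
  [Op c [Op [Op c [Op c]] c]]
  [Op c [Op [Op [Op c] c] c]]
  [Op [Op c [Op c [Op c]]] c]
  [Op [Op c [Op [Op c] c]] c]
  [Op [Op [Op c [Op c]] c] c]
  [Op [Op [Op [Op c] c] c] c]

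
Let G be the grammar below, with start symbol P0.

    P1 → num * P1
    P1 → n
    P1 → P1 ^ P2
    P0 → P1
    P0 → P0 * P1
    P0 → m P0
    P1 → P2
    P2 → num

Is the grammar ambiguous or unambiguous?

Ambiguous

Witness: num * n

Derivation 1: P0 ⇒ P1 ⇒ num * P1 ⇒ num * n
Derivation 2: P0 ⇒ P0 * P1 ⇒ P1 * P1 ⇒ P2 * P1 ⇒ num * P1 ⇒ num * n

Two distinct leftmost derivations for the same string.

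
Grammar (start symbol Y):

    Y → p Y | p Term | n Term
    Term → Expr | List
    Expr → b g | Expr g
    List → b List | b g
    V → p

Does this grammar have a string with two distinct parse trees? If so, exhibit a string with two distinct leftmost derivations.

Ambiguous

Witness: n b g

Derivation 1: Y ⇒ n Term ⇒ n Expr ⇒ n b g
Derivation 2: Y ⇒ n Term ⇒ n List ⇒ n b g

Two distinct leftmost derivations for the same string.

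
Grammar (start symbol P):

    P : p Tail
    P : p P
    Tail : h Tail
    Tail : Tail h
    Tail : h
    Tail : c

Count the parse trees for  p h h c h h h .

Parse trees for p h h c h h h (showing first 6 of 10):
  [P p [Tail h [Tail h [Tail [Tail [Tail [Tail c] h] h] h]]]]
  [P p [Tail h [Tail [Tail h [Tail [Tail [Tail c] h] h]] h]]]
  [P p [Tail h [Tail [Tail [Tail h [Tail [Tail c] h]] h] h]]]
  [P p [Tail h [Tail [Tail [Tail [Tail h [Tail c]] h] h] h]]]
  [P p [Tail [Tail h [Tail h [Tail [Tail [Tail c] h] h]]] h]]
  [P p [Tail [Tail h [Tail [Tail h [Tail [Tail c] h]] h]] h]]

10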